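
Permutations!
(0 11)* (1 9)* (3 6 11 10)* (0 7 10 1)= (0 1 9)(3 6 11 7 10)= [1, 9, 2, 6, 4, 5, 11, 10, 8, 0, 3, 7]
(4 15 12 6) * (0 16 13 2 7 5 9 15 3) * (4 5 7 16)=(0 4 3)(2 16 13)(5 9 15 12 6)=[4, 1, 16, 0, 3, 9, 5, 7, 8, 15, 10, 11, 6, 2, 14, 12, 13]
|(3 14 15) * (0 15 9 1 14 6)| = |(0 15 3 6)(1 14 9)| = 12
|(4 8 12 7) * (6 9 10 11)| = |(4 8 12 7)(6 9 10 11)| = 4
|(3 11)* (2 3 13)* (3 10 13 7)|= 3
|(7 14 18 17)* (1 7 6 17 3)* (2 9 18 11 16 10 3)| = 42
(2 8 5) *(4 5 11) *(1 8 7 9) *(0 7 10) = [7, 8, 10, 3, 5, 2, 6, 9, 11, 1, 0, 4] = (0 7 9 1 8 11 4 5 2 10)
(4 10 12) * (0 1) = [1, 0, 2, 3, 10, 5, 6, 7, 8, 9, 12, 11, 4] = (0 1)(4 10 12)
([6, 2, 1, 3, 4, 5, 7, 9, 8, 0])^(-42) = [7, 1, 2, 3, 4, 5, 9, 0, 8, 6]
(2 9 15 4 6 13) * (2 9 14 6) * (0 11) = [11, 1, 14, 3, 2, 5, 13, 7, 8, 15, 10, 0, 12, 9, 6, 4] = (0 11)(2 14 6 13 9 15 4)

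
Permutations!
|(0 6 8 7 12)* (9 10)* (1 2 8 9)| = |(0 6 9 10 1 2 8 7 12)| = 9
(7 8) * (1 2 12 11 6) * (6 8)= [0, 2, 12, 3, 4, 5, 1, 6, 7, 9, 10, 8, 11]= (1 2 12 11 8 7 6)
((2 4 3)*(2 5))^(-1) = (2 5 3 4)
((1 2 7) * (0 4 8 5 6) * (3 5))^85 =((0 4 8 3 5 6)(1 2 7))^85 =(0 4 8 3 5 6)(1 2 7)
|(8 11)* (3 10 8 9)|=|(3 10 8 11 9)|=5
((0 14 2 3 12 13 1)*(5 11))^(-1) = (0 1 13 12 3 2 14)(5 11)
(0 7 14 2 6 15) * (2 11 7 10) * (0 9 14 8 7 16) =[10, 1, 6, 3, 4, 5, 15, 8, 7, 14, 2, 16, 12, 13, 11, 9, 0] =(0 10 2 6 15 9 14 11 16)(7 8)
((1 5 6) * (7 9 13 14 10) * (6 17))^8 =((1 5 17 6)(7 9 13 14 10))^8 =(17)(7 14 9 10 13)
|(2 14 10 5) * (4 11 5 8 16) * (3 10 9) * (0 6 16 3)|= 9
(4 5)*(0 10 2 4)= (0 10 2 4 5)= [10, 1, 4, 3, 5, 0, 6, 7, 8, 9, 2]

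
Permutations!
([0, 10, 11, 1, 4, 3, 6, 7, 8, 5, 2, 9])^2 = (1 2 9 3 10 11 5)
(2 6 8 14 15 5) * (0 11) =(0 11)(2 6 8 14 15 5) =[11, 1, 6, 3, 4, 2, 8, 7, 14, 9, 10, 0, 12, 13, 15, 5]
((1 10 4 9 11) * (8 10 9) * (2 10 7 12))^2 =(1 11 9)(2 4 7)(8 12 10)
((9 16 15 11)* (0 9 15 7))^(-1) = ((0 9 16 7)(11 15))^(-1) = (0 7 16 9)(11 15)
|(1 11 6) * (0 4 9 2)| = 12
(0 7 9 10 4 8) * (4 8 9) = (0 7 4 9 10 8) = [7, 1, 2, 3, 9, 5, 6, 4, 0, 10, 8]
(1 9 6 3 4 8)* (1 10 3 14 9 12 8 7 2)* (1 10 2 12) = (2 10 3 4 7 12 8)(6 14 9) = [0, 1, 10, 4, 7, 5, 14, 12, 2, 6, 3, 11, 8, 13, 9]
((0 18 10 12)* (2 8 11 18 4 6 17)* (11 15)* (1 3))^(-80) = ((0 4 6 17 2 8 15 11 18 10 12)(1 3))^(-80) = (0 18 8 6 12 11 2 4 10 15 17)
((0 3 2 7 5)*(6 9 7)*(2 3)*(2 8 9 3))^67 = (0 9 5 8 7)(2 6 3) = ((0 8 9 7 5)(2 6 3))^67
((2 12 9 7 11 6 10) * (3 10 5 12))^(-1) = (2 10 3)(5 6 11 7 9 12)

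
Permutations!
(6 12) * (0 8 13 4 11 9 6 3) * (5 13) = (0 8 5 13 4 11 9 6 12 3) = [8, 1, 2, 0, 11, 13, 12, 7, 5, 6, 10, 9, 3, 4]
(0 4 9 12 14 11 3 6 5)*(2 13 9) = (0 4 2 13 9 12 14 11 3 6 5) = [4, 1, 13, 6, 2, 0, 5, 7, 8, 12, 10, 3, 14, 9, 11]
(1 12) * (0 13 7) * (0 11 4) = (0 13 7 11 4)(1 12) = [13, 12, 2, 3, 0, 5, 6, 11, 8, 9, 10, 4, 1, 7]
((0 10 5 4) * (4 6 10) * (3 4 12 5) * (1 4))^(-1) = ((0 12 5 6 10 3 1 4))^(-1) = (0 4 1 3 10 6 5 12)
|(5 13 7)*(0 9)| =6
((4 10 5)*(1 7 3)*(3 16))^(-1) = ((1 7 16 3)(4 10 5))^(-1) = (1 3 16 7)(4 5 10)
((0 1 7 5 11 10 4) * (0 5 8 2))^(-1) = (0 2 8 7 1)(4 10 11 5)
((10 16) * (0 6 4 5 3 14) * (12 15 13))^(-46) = (16)(0 4 3)(5 14 6)(12 13 15)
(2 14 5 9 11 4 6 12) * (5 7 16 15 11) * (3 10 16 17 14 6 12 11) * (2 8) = (2 6 11 4 12 8)(3 10 16 15)(5 9)(7 17 14) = [0, 1, 6, 10, 12, 9, 11, 17, 2, 5, 16, 4, 8, 13, 7, 3, 15, 14]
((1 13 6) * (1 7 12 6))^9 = (1 13)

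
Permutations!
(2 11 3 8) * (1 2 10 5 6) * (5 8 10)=(1 2 11 3 10 8 5 6)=[0, 2, 11, 10, 4, 6, 1, 7, 5, 9, 8, 3]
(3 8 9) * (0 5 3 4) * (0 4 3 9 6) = (0 5 9 3 8 6) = [5, 1, 2, 8, 4, 9, 0, 7, 6, 3]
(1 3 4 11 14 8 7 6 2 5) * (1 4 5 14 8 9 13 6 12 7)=(1 3 5 4 11 8)(2 14 9 13 6)(7 12)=[0, 3, 14, 5, 11, 4, 2, 12, 1, 13, 10, 8, 7, 6, 9]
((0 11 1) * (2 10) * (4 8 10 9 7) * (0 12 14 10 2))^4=(0 14 1)(2 8 4 7 9)(10 12 11)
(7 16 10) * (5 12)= (5 12)(7 16 10)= [0, 1, 2, 3, 4, 12, 6, 16, 8, 9, 7, 11, 5, 13, 14, 15, 10]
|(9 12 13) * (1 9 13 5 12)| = |(13)(1 9)(5 12)| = 2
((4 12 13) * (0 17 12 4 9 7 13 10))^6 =((0 17 12 10)(7 13 9))^6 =(0 12)(10 17)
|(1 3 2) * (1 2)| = |(1 3)| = 2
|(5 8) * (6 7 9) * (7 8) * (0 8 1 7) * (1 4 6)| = 6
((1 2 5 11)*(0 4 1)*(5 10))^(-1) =((0 4 1 2 10 5 11))^(-1) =(0 11 5 10 2 1 4)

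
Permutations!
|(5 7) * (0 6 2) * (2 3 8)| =10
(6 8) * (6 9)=(6 8 9)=[0, 1, 2, 3, 4, 5, 8, 7, 9, 6]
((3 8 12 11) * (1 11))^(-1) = (1 12 8 3 11)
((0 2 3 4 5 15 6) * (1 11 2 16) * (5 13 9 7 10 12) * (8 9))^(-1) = (0 6 15 5 12 10 7 9 8 13 4 3 2 11 1 16)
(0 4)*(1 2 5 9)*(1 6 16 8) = (0 4)(1 2 5 9 6 16 8) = [4, 2, 5, 3, 0, 9, 16, 7, 1, 6, 10, 11, 12, 13, 14, 15, 8]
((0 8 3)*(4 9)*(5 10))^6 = (10)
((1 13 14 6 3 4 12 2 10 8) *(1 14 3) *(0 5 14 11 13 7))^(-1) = (0 7 1 6 14 5)(2 12 4 3 13 11 8 10)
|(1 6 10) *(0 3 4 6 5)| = 7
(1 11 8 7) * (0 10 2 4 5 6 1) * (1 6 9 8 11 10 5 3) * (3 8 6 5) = (11)(0 3 1 10 2 4 8 7)(5 9 6) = [3, 10, 4, 1, 8, 9, 5, 0, 7, 6, 2, 11]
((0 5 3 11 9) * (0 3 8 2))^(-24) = (11)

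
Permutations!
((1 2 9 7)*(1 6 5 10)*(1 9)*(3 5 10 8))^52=((1 2)(3 5 8)(6 10 9 7))^52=(10)(3 5 8)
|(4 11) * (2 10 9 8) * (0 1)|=4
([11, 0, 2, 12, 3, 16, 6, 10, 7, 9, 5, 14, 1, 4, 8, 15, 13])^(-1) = [1, 12, 2, 4, 13, 10, 6, 8, 14, 9, 7, 0, 3, 16, 11, 15, 5]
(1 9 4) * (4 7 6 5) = (1 9 7 6 5 4) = [0, 9, 2, 3, 1, 4, 5, 6, 8, 7]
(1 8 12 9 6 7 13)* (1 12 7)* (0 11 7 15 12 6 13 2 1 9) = (0 11 7 2 1 8 15 12)(6 9 13) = [11, 8, 1, 3, 4, 5, 9, 2, 15, 13, 10, 7, 0, 6, 14, 12]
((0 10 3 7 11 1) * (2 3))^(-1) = ((0 10 2 3 7 11 1))^(-1) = (0 1 11 7 3 2 10)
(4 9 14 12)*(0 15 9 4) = (0 15 9 14 12) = [15, 1, 2, 3, 4, 5, 6, 7, 8, 14, 10, 11, 0, 13, 12, 9]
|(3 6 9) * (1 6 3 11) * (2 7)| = |(1 6 9 11)(2 7)| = 4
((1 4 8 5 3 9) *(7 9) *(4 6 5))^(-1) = (1 9 7 3 5 6)(4 8)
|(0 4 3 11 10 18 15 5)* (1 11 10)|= 14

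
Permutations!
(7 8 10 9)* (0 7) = (0 7 8 10 9) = [7, 1, 2, 3, 4, 5, 6, 8, 10, 0, 9]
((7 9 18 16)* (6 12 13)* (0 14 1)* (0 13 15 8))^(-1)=(0 8 15 12 6 13 1 14)(7 16 18 9)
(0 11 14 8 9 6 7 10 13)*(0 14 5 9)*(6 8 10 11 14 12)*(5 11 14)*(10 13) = (0 5 9 8)(6 7 14 13 12) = [5, 1, 2, 3, 4, 9, 7, 14, 0, 8, 10, 11, 6, 12, 13]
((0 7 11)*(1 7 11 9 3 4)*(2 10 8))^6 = (11)(1 7 9 3 4)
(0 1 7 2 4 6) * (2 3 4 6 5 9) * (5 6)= (0 1 7 3 4 6)(2 5 9)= [1, 7, 5, 4, 6, 9, 0, 3, 8, 2]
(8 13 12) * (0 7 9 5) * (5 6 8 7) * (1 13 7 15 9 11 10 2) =(0 5)(1 13 12 15 9 6 8 7 11 10 2) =[5, 13, 1, 3, 4, 0, 8, 11, 7, 6, 2, 10, 15, 12, 14, 9]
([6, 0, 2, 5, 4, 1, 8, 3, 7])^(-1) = [1, 5, 2, 7, 4, 3, 0, 8, 6]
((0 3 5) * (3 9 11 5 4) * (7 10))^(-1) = ((0 9 11 5)(3 4)(7 10))^(-1) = (0 5 11 9)(3 4)(7 10)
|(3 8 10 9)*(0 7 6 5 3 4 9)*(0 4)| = |(0 7 6 5 3 8 10 4 9)| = 9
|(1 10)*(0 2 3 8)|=4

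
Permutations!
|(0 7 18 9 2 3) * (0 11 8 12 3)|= |(0 7 18 9 2)(3 11 8 12)|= 20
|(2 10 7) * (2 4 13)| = 5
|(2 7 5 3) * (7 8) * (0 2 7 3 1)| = |(0 2 8 3 7 5 1)| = 7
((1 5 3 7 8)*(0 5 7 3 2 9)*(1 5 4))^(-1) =(0 9 2 5 8 7 1 4)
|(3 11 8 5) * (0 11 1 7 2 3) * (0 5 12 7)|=|(0 11 8 12 7 2 3 1)|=8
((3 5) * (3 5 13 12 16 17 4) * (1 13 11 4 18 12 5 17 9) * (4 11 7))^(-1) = (1 9 16 12 18 17 5 13)(3 4 7)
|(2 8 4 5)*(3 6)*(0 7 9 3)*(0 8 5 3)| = 12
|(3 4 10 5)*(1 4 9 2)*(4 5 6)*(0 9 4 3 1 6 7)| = 8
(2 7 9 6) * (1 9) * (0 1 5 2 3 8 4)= [1, 9, 7, 8, 0, 2, 3, 5, 4, 6]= (0 1 9 6 3 8 4)(2 7 5)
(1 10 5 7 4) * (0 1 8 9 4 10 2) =[1, 2, 0, 3, 8, 7, 6, 10, 9, 4, 5] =(0 1 2)(4 8 9)(5 7 10)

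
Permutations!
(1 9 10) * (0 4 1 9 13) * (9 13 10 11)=(0 4 1 10 13)(9 11)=[4, 10, 2, 3, 1, 5, 6, 7, 8, 11, 13, 9, 12, 0]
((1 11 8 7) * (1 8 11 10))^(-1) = ((11)(1 10)(7 8))^(-1) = (11)(1 10)(7 8)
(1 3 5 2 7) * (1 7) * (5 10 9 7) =(1 3 10 9 7 5 2) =[0, 3, 1, 10, 4, 2, 6, 5, 8, 7, 9]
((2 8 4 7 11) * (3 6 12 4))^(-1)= ((2 8 3 6 12 4 7 11))^(-1)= (2 11 7 4 12 6 3 8)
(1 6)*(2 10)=[0, 6, 10, 3, 4, 5, 1, 7, 8, 9, 2]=(1 6)(2 10)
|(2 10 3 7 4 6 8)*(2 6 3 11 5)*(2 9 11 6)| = |(2 10 6 8)(3 7 4)(5 9 11)| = 12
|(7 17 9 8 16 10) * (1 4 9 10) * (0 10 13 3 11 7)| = 10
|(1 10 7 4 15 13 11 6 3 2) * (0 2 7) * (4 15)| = |(0 2 1 10)(3 7 15 13 11 6)| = 12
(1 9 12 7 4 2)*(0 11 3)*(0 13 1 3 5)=(0 11 5)(1 9 12 7 4 2 3 13)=[11, 9, 3, 13, 2, 0, 6, 4, 8, 12, 10, 5, 7, 1]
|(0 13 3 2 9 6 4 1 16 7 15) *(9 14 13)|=|(0 9 6 4 1 16 7 15)(2 14 13 3)|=8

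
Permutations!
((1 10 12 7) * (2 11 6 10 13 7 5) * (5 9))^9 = ((1 13 7)(2 11 6 10 12 9 5))^9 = (13)(2 6 12 5 11 10 9)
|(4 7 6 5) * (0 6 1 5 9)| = 12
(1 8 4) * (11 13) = (1 8 4)(11 13) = [0, 8, 2, 3, 1, 5, 6, 7, 4, 9, 10, 13, 12, 11]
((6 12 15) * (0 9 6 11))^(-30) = ((0 9 6 12 15 11))^(-30) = (15)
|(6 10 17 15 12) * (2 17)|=6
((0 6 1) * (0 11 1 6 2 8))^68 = (11)(0 8 2)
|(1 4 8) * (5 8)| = 4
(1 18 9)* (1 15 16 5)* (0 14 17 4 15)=[14, 18, 2, 3, 15, 1, 6, 7, 8, 0, 10, 11, 12, 13, 17, 16, 5, 4, 9]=(0 14 17 4 15 16 5 1 18 9)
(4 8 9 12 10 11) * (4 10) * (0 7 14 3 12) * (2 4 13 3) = (0 7 14 2 4 8 9)(3 12 13)(10 11) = [7, 1, 4, 12, 8, 5, 6, 14, 9, 0, 11, 10, 13, 3, 2]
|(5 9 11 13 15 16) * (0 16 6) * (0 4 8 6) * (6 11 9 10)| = 10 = |(0 16 5 10 6 4 8 11 13 15)|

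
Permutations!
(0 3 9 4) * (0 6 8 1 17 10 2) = [3, 17, 0, 9, 6, 5, 8, 7, 1, 4, 2, 11, 12, 13, 14, 15, 16, 10] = (0 3 9 4 6 8 1 17 10 2)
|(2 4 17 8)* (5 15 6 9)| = |(2 4 17 8)(5 15 6 9)| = 4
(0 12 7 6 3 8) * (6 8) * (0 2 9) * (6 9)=(0 12 7 8 2 6 3 9)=[12, 1, 6, 9, 4, 5, 3, 8, 2, 0, 10, 11, 7]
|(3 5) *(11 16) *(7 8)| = 2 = |(3 5)(7 8)(11 16)|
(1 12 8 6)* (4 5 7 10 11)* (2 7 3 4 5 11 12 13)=(1 13 2 7 10 12 8 6)(3 4 11 5)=[0, 13, 7, 4, 11, 3, 1, 10, 6, 9, 12, 5, 8, 2]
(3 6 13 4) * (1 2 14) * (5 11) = (1 2 14)(3 6 13 4)(5 11) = [0, 2, 14, 6, 3, 11, 13, 7, 8, 9, 10, 5, 12, 4, 1]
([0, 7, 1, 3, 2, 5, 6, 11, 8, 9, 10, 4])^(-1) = (1 2 4 11 7)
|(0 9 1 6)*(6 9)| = 2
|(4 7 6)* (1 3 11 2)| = |(1 3 11 2)(4 7 6)| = 12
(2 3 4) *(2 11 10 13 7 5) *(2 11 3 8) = (2 8)(3 4)(5 11 10 13 7) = [0, 1, 8, 4, 3, 11, 6, 5, 2, 9, 13, 10, 12, 7]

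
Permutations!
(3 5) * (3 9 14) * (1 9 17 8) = [0, 9, 2, 5, 4, 17, 6, 7, 1, 14, 10, 11, 12, 13, 3, 15, 16, 8] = (1 9 14 3 5 17 8)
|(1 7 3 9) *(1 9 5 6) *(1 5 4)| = 4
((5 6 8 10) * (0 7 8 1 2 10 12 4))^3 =((0 7 8 12 4)(1 2 10 5 6))^3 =(0 12 7 4 8)(1 5 2 6 10)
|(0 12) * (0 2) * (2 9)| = 4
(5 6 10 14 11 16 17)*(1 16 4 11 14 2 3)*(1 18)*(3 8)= [0, 16, 8, 18, 11, 6, 10, 7, 3, 9, 2, 4, 12, 13, 14, 15, 17, 5, 1]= (1 16 17 5 6 10 2 8 3 18)(4 11)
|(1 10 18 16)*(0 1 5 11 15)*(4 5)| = 9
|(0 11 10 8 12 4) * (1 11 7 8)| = 15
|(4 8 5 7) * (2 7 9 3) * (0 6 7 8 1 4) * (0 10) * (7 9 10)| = |(0 6 9 3 2 8 5 10)(1 4)| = 8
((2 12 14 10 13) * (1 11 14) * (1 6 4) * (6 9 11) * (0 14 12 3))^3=((0 14 10 13 2 3)(1 6 4)(9 11 12))^3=(0 13)(2 14)(3 10)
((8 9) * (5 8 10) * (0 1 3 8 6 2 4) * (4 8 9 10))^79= (0 4 9 3 1)(2 6 5 10 8)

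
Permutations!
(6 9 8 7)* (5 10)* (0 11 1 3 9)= (0 11 1 3 9 8 7 6)(5 10)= [11, 3, 2, 9, 4, 10, 0, 6, 7, 8, 5, 1]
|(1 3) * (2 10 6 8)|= 4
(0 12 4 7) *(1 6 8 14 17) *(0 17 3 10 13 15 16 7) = (0 12 4)(1 6 8 14 3 10 13 15 16 7 17) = [12, 6, 2, 10, 0, 5, 8, 17, 14, 9, 13, 11, 4, 15, 3, 16, 7, 1]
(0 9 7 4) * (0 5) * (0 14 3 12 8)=(0 9 7 4 5 14 3 12 8)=[9, 1, 2, 12, 5, 14, 6, 4, 0, 7, 10, 11, 8, 13, 3]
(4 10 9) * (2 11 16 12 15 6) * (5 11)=[0, 1, 5, 3, 10, 11, 2, 7, 8, 4, 9, 16, 15, 13, 14, 6, 12]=(2 5 11 16 12 15 6)(4 10 9)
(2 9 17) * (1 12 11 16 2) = [0, 12, 9, 3, 4, 5, 6, 7, 8, 17, 10, 16, 11, 13, 14, 15, 2, 1] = (1 12 11 16 2 9 17)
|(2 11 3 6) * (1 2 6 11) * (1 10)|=6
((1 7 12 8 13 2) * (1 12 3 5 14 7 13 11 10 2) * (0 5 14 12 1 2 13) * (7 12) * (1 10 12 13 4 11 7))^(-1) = (0 1 5)(2 13 14 3 7 8 12 11 4 10)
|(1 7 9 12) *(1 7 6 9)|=|(1 6 9 12 7)|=5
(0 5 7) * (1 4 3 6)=(0 5 7)(1 4 3 6)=[5, 4, 2, 6, 3, 7, 1, 0]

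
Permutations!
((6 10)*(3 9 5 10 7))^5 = (3 7 6 10 5 9)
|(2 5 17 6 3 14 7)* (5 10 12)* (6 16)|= 10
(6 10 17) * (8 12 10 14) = (6 14 8 12 10 17) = [0, 1, 2, 3, 4, 5, 14, 7, 12, 9, 17, 11, 10, 13, 8, 15, 16, 6]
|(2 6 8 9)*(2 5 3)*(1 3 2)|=10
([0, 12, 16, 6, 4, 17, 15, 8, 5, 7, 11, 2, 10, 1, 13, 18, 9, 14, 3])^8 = [0, 8, 13, 3, 4, 2, 6, 10, 11, 12, 17, 14, 5, 7, 9, 15, 1, 16, 18]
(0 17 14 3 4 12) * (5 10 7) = (0 17 14 3 4 12)(5 10 7) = [17, 1, 2, 4, 12, 10, 6, 5, 8, 9, 7, 11, 0, 13, 3, 15, 16, 14]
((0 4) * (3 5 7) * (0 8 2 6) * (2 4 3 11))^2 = (0 5 11 6 3 7 2) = ((0 3 5 7 11 2 6)(4 8))^2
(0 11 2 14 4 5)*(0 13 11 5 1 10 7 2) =(0 5 13 11)(1 10 7 2 14 4) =[5, 10, 14, 3, 1, 13, 6, 2, 8, 9, 7, 0, 12, 11, 4]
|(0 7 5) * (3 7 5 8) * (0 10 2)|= |(0 5 10 2)(3 7 8)|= 12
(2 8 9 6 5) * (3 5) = [0, 1, 8, 5, 4, 2, 3, 7, 9, 6] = (2 8 9 6 3 5)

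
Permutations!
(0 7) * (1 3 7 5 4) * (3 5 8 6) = [8, 5, 2, 7, 1, 4, 3, 0, 6] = (0 8 6 3 7)(1 5 4)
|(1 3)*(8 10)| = 2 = |(1 3)(8 10)|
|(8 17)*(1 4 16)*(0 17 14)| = 12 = |(0 17 8 14)(1 4 16)|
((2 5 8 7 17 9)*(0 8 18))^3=(0 17 5 8 9 18 7 2)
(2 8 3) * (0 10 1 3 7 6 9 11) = (0 10 1 3 2 8 7 6 9 11) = [10, 3, 8, 2, 4, 5, 9, 6, 7, 11, 1, 0]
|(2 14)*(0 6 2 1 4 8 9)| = 8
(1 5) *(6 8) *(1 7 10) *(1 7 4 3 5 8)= [0, 8, 2, 5, 3, 4, 1, 10, 6, 9, 7]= (1 8 6)(3 5 4)(7 10)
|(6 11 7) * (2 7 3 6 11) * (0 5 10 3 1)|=|(0 5 10 3 6 2 7 11 1)|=9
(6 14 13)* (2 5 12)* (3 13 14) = [0, 1, 5, 13, 4, 12, 3, 7, 8, 9, 10, 11, 2, 6, 14] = (14)(2 5 12)(3 13 6)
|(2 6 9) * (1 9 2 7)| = 6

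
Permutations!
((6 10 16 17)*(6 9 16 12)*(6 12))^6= ((6 10)(9 16 17))^6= (17)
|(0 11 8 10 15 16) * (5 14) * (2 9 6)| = |(0 11 8 10 15 16)(2 9 6)(5 14)| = 6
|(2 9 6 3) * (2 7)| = 5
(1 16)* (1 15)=(1 16 15)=[0, 16, 2, 3, 4, 5, 6, 7, 8, 9, 10, 11, 12, 13, 14, 1, 15]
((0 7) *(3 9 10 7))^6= ((0 3 9 10 7))^6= (0 3 9 10 7)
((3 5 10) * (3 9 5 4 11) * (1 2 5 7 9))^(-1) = (1 10 5 2)(3 11 4)(7 9)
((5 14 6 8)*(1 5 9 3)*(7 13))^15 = (1 5 14 6 8 9 3)(7 13)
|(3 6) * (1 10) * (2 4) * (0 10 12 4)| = |(0 10 1 12 4 2)(3 6)| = 6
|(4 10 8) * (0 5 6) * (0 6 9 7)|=12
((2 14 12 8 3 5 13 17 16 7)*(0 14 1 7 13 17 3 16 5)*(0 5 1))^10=((0 14 12 8 16 13 3 5 17 1 7 2))^10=(0 7 17 3 16 12)(1 5 13 8 14 2)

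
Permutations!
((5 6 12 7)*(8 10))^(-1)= ((5 6 12 7)(8 10))^(-1)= (5 7 12 6)(8 10)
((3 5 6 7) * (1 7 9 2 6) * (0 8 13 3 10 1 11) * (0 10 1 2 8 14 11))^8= (0 13 6 11 5 8 2 14 3 9 10)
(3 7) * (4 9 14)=(3 7)(4 9 14)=[0, 1, 2, 7, 9, 5, 6, 3, 8, 14, 10, 11, 12, 13, 4]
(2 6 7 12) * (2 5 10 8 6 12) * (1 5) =[0, 5, 12, 3, 4, 10, 7, 2, 6, 9, 8, 11, 1] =(1 5 10 8 6 7 2 12)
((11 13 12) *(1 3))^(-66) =(13)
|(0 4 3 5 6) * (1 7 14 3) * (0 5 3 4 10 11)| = |(0 10 11)(1 7 14 4)(5 6)| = 12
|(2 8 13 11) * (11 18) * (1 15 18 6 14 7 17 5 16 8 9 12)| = |(1 15 18 11 2 9 12)(5 16 8 13 6 14 7 17)| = 56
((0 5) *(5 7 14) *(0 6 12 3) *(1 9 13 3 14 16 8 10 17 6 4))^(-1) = ((0 7 16 8 10 17 6 12 14 5 4 1 9 13 3))^(-1) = (0 3 13 9 1 4 5 14 12 6 17 10 8 16 7)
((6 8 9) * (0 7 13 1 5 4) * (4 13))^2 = (0 4 7)(1 13 5)(6 9 8)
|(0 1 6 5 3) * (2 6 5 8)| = 12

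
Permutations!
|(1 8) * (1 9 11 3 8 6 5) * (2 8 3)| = |(1 6 5)(2 8 9 11)| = 12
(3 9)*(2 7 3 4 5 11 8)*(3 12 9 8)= (2 7 12 9 4 5 11 3 8)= [0, 1, 7, 8, 5, 11, 6, 12, 2, 4, 10, 3, 9]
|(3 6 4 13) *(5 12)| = |(3 6 4 13)(5 12)| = 4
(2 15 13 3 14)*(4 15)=(2 4 15 13 3 14)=[0, 1, 4, 14, 15, 5, 6, 7, 8, 9, 10, 11, 12, 3, 2, 13]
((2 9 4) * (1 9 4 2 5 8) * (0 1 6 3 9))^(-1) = (0 1)(2 9 3 6 8 5 4)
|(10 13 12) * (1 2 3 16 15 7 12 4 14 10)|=28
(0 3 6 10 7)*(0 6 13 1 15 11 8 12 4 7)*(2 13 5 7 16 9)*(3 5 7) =(0 5 3 7 6 10)(1 15 11 8 12 4 16 9 2 13) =[5, 15, 13, 7, 16, 3, 10, 6, 12, 2, 0, 8, 4, 1, 14, 11, 9]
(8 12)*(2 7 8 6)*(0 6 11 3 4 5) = (0 6 2 7 8 12 11 3 4 5) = [6, 1, 7, 4, 5, 0, 2, 8, 12, 9, 10, 3, 11]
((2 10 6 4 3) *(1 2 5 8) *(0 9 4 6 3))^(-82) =(0 4 9)(1 10 5)(2 3 8)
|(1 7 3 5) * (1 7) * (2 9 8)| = 3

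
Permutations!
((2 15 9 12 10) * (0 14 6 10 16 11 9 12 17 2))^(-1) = ((0 14 6 10)(2 15 12 16 11 9 17))^(-1) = (0 10 6 14)(2 17 9 11 16 12 15)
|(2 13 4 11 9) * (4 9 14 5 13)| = |(2 4 11 14 5 13 9)| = 7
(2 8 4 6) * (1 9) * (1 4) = [0, 9, 8, 3, 6, 5, 2, 7, 1, 4] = (1 9 4 6 2 8)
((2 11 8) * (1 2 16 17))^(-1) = ((1 2 11 8 16 17))^(-1) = (1 17 16 8 11 2)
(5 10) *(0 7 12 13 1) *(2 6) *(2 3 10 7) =(0 2 6 3 10 5 7 12 13 1) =[2, 0, 6, 10, 4, 7, 3, 12, 8, 9, 5, 11, 13, 1]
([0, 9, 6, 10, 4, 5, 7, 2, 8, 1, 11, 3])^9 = [0, 9, 2, 3, 4, 5, 6, 7, 8, 1, 10, 11]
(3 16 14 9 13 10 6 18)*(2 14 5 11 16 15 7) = (2 14 9 13 10 6 18 3 15 7)(5 11 16) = [0, 1, 14, 15, 4, 11, 18, 2, 8, 13, 6, 16, 12, 10, 9, 7, 5, 17, 3]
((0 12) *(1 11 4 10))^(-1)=((0 12)(1 11 4 10))^(-1)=(0 12)(1 10 4 11)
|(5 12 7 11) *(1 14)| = 4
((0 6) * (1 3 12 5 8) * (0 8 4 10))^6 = ((0 6 8 1 3 12 5 4 10))^6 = (0 5 1)(3 6 4)(8 10 12)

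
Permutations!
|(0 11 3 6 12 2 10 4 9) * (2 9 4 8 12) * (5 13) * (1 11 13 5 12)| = |(0 13 12 9)(1 11 3 6 2 10 8)| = 28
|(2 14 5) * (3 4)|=|(2 14 5)(3 4)|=6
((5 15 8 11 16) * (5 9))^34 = (5 16 8)(9 11 15)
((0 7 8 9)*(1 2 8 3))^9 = (0 3 2 9 7 1 8)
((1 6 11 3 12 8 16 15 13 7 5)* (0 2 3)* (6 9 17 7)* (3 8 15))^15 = ((0 2 8 16 3 12 15 13 6 11)(1 9 17 7 5))^15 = (17)(0 12)(2 15)(3 11)(6 16)(8 13)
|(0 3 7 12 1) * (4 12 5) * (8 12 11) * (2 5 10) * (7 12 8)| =|(0 3 12 1)(2 5 4 11 7 10)| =12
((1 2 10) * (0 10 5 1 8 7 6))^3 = (0 7 10 6 8)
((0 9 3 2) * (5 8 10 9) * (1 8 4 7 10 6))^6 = ((0 5 4 7 10 9 3 2)(1 8 6))^6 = (0 3 10 4)(2 9 7 5)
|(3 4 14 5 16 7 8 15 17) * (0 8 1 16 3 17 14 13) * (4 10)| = 9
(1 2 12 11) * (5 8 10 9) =(1 2 12 11)(5 8 10 9) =[0, 2, 12, 3, 4, 8, 6, 7, 10, 5, 9, 1, 11]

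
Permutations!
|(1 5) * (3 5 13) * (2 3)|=|(1 13 2 3 5)|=5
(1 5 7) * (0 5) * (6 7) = (0 5 6 7 1) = [5, 0, 2, 3, 4, 6, 7, 1]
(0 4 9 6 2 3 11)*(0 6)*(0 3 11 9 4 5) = (0 5)(2 11 6)(3 9) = [5, 1, 11, 9, 4, 0, 2, 7, 8, 3, 10, 6]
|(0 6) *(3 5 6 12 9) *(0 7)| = 7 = |(0 12 9 3 5 6 7)|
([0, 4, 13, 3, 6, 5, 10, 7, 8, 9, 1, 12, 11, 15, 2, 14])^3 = (1 10 6 4)(2 14 15 13)(11 12)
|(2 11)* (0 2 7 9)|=5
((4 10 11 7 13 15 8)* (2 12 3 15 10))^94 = ((2 12 3 15 8 4)(7 13 10 11))^94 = (2 8 3)(4 15 12)(7 10)(11 13)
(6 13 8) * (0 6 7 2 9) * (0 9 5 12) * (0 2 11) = [6, 1, 5, 3, 4, 12, 13, 11, 7, 9, 10, 0, 2, 8] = (0 6 13 8 7 11)(2 5 12)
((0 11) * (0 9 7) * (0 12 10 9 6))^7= ((0 11 6)(7 12 10 9))^7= (0 11 6)(7 9 10 12)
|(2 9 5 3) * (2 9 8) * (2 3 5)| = |(2 8 3 9)| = 4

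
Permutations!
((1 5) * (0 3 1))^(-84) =(5) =((0 3 1 5))^(-84)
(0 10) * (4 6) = (0 10)(4 6) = [10, 1, 2, 3, 6, 5, 4, 7, 8, 9, 0]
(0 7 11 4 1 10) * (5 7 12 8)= (0 12 8 5 7 11 4 1 10)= [12, 10, 2, 3, 1, 7, 6, 11, 5, 9, 0, 4, 8]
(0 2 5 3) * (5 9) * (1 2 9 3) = (0 9 5 1 2 3) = [9, 2, 3, 0, 4, 1, 6, 7, 8, 5]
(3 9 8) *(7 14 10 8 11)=(3 9 11 7 14 10 8)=[0, 1, 2, 9, 4, 5, 6, 14, 3, 11, 8, 7, 12, 13, 10]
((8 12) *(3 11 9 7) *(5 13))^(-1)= (3 7 9 11)(5 13)(8 12)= ((3 11 9 7)(5 13)(8 12))^(-1)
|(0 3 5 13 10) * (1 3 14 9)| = |(0 14 9 1 3 5 13 10)| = 8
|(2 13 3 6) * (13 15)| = 5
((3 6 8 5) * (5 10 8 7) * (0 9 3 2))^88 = ((0 9 3 6 7 5 2)(8 10))^88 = (10)(0 7 9 5 3 2 6)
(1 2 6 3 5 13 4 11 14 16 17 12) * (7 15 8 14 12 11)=[0, 2, 6, 5, 7, 13, 3, 15, 14, 9, 10, 12, 1, 4, 16, 8, 17, 11]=(1 2 6 3 5 13 4 7 15 8 14 16 17 11 12)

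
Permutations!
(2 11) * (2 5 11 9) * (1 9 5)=(1 9 2 5 11)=[0, 9, 5, 3, 4, 11, 6, 7, 8, 2, 10, 1]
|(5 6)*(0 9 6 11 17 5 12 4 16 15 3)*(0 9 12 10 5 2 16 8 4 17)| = 12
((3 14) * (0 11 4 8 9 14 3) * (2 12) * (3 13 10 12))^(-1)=((0 11 4 8 9 14)(2 3 13 10 12))^(-1)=(0 14 9 8 4 11)(2 12 10 13 3)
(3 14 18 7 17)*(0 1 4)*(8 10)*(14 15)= (0 1 4)(3 15 14 18 7 17)(8 10)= [1, 4, 2, 15, 0, 5, 6, 17, 10, 9, 8, 11, 12, 13, 18, 14, 16, 3, 7]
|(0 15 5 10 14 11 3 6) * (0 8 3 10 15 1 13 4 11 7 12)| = 18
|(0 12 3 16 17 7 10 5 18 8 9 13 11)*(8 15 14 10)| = 10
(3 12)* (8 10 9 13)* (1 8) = (1 8 10 9 13)(3 12) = [0, 8, 2, 12, 4, 5, 6, 7, 10, 13, 9, 11, 3, 1]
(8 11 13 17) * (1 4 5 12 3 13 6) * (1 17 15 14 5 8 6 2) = [0, 4, 1, 13, 8, 12, 17, 7, 11, 9, 10, 2, 3, 15, 5, 14, 16, 6] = (1 4 8 11 2)(3 13 15 14 5 12)(6 17)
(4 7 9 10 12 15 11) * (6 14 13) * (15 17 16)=(4 7 9 10 12 17 16 15 11)(6 14 13)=[0, 1, 2, 3, 7, 5, 14, 9, 8, 10, 12, 4, 17, 6, 13, 11, 15, 16]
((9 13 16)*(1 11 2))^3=((1 11 2)(9 13 16))^3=(16)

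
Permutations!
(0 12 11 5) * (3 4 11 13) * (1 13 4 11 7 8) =(0 12 4 7 8 1 13 3 11 5) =[12, 13, 2, 11, 7, 0, 6, 8, 1, 9, 10, 5, 4, 3]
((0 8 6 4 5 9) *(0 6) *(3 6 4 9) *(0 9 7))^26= (0 9 5 6)(3 7 8 4)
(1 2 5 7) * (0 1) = [1, 2, 5, 3, 4, 7, 6, 0] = (0 1 2 5 7)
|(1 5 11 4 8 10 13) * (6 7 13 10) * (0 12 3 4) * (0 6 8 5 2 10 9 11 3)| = |(0 12)(1 2 10 9 11 6 7 13)(3 4 5)| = 24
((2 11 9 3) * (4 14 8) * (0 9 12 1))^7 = ((0 9 3 2 11 12 1)(4 14 8))^7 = (4 14 8)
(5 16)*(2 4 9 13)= (2 4 9 13)(5 16)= [0, 1, 4, 3, 9, 16, 6, 7, 8, 13, 10, 11, 12, 2, 14, 15, 5]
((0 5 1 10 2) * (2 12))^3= ((0 5 1 10 12 2))^3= (0 10)(1 2)(5 12)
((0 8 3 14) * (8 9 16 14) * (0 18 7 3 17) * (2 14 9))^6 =(0 8 7 14)(2 17 3 18)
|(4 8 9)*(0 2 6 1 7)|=15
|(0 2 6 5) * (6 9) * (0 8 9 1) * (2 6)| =7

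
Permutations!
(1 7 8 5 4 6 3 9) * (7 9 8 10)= [0, 9, 2, 8, 6, 4, 3, 10, 5, 1, 7]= (1 9)(3 8 5 4 6)(7 10)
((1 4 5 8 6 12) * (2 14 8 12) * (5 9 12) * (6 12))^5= (1 14 9 12 2 4 8 6)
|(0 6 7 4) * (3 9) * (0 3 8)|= 7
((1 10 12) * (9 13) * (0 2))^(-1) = (0 2)(1 12 10)(9 13)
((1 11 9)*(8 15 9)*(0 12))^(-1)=(0 12)(1 9 15 8 11)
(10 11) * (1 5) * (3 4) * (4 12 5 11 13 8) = (1 11 10 13 8 4 3 12 5) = [0, 11, 2, 12, 3, 1, 6, 7, 4, 9, 13, 10, 5, 8]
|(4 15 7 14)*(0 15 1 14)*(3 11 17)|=|(0 15 7)(1 14 4)(3 11 17)|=3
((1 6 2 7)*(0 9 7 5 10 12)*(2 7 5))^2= ((0 9 5 10 12)(1 6 7))^2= (0 5 12 9 10)(1 7 6)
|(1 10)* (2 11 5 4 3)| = 10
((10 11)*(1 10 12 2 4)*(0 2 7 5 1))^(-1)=((0 2 4)(1 10 11 12 7 5))^(-1)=(0 4 2)(1 5 7 12 11 10)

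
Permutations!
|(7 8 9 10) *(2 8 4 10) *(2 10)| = 6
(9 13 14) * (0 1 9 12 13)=(0 1 9)(12 13 14)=[1, 9, 2, 3, 4, 5, 6, 7, 8, 0, 10, 11, 13, 14, 12]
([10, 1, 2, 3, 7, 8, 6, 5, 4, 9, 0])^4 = (10)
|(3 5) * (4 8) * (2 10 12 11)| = 4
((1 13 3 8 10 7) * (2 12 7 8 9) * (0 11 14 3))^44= ((0 11 14 3 9 2 12 7 1 13)(8 10))^44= (0 9 1 14 12)(2 13 3 7 11)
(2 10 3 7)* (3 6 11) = (2 10 6 11 3 7) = [0, 1, 10, 7, 4, 5, 11, 2, 8, 9, 6, 3]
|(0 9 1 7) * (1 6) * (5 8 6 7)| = 12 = |(0 9 7)(1 5 8 6)|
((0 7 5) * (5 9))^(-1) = ((0 7 9 5))^(-1) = (0 5 9 7)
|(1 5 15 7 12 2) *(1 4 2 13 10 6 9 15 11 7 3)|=|(1 5 11 7 12 13 10 6 9 15 3)(2 4)|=22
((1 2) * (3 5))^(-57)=(1 2)(3 5)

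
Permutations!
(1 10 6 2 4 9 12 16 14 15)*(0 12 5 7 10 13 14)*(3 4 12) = (0 3 4 9 5 7 10 6 2 12 16)(1 13 14 15) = [3, 13, 12, 4, 9, 7, 2, 10, 8, 5, 6, 11, 16, 14, 15, 1, 0]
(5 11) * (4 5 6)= (4 5 11 6)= [0, 1, 2, 3, 5, 11, 4, 7, 8, 9, 10, 6]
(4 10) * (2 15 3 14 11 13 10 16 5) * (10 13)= [0, 1, 15, 14, 16, 2, 6, 7, 8, 9, 4, 10, 12, 13, 11, 3, 5]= (2 15 3 14 11 10 4 16 5)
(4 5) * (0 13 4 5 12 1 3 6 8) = [13, 3, 2, 6, 12, 5, 8, 7, 0, 9, 10, 11, 1, 4] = (0 13 4 12 1 3 6 8)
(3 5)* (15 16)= (3 5)(15 16)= [0, 1, 2, 5, 4, 3, 6, 7, 8, 9, 10, 11, 12, 13, 14, 16, 15]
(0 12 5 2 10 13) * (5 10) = (0 12 10 13)(2 5) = [12, 1, 5, 3, 4, 2, 6, 7, 8, 9, 13, 11, 10, 0]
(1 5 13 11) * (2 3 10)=(1 5 13 11)(2 3 10)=[0, 5, 3, 10, 4, 13, 6, 7, 8, 9, 2, 1, 12, 11]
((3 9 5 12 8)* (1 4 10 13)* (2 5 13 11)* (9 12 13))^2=((1 4 10 11 2 5 13)(3 12 8))^2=(1 10 2 13 4 11 5)(3 8 12)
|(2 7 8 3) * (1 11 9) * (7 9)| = |(1 11 7 8 3 2 9)| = 7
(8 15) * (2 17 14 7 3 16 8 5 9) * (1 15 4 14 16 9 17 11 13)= (1 15 5 17 16 8 4 14 7 3 9 2 11 13)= [0, 15, 11, 9, 14, 17, 6, 3, 4, 2, 10, 13, 12, 1, 7, 5, 8, 16]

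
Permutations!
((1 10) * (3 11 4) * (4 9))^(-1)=(1 10)(3 4 9 11)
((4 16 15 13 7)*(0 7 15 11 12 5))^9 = ((0 7 4 16 11 12 5)(13 15))^9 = (0 4 11 5 7 16 12)(13 15)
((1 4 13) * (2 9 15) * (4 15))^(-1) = ((1 15 2 9 4 13))^(-1) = (1 13 4 9 2 15)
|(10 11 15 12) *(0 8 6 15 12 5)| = 15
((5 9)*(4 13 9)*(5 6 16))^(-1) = ((4 13 9 6 16 5))^(-1) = (4 5 16 6 9 13)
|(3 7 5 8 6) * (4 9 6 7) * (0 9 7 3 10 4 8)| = |(0 9 6 10 4 7 5)(3 8)| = 14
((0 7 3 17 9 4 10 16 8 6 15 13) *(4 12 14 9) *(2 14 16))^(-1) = ((0 7 3 17 4 10 2 14 9 12 16 8 6 15 13))^(-1) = (0 13 15 6 8 16 12 9 14 2 10 4 17 3 7)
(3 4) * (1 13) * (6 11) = [0, 13, 2, 4, 3, 5, 11, 7, 8, 9, 10, 6, 12, 1] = (1 13)(3 4)(6 11)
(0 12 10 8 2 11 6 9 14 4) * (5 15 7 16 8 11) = (0 12 10 11 6 9 14 4)(2 5 15 7 16 8) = [12, 1, 5, 3, 0, 15, 9, 16, 2, 14, 11, 6, 10, 13, 4, 7, 8]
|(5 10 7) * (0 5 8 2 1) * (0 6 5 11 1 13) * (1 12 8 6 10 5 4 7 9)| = 6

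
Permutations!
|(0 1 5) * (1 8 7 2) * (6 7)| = 7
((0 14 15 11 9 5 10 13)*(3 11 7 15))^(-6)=((0 14 3 11 9 5 10 13)(7 15))^(-6)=(15)(0 3 9 10)(5 13 14 11)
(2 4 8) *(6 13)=(2 4 8)(6 13)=[0, 1, 4, 3, 8, 5, 13, 7, 2, 9, 10, 11, 12, 6]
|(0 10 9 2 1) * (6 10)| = 6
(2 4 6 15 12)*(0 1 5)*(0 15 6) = (0 1 5 15 12 2 4) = [1, 5, 4, 3, 0, 15, 6, 7, 8, 9, 10, 11, 2, 13, 14, 12]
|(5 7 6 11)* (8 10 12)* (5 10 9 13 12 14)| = 12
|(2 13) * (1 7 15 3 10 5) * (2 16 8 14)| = |(1 7 15 3 10 5)(2 13 16 8 14)| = 30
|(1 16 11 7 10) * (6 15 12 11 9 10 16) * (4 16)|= 10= |(1 6 15 12 11 7 4 16 9 10)|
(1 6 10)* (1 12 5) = [0, 6, 2, 3, 4, 1, 10, 7, 8, 9, 12, 11, 5] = (1 6 10 12 5)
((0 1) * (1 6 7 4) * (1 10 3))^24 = ((0 6 7 4 10 3 1))^24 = (0 4 1 7 3 6 10)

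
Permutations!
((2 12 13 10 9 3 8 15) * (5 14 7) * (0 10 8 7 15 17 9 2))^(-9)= ((0 10 2 12 13 8 17 9 3 7 5 14 15))^(-9)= (0 13 3 15 12 9 14 2 17 5 10 8 7)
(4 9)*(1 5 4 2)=(1 5 4 9 2)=[0, 5, 1, 3, 9, 4, 6, 7, 8, 2]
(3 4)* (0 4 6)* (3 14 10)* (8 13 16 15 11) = (0 4 14 10 3 6)(8 13 16 15 11) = [4, 1, 2, 6, 14, 5, 0, 7, 13, 9, 3, 8, 12, 16, 10, 11, 15]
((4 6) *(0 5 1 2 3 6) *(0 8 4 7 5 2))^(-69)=((0 2 3 6 7 5 1)(4 8))^(-69)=(0 2 3 6 7 5 1)(4 8)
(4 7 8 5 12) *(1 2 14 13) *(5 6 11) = (1 2 14 13)(4 7 8 6 11 5 12) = [0, 2, 14, 3, 7, 12, 11, 8, 6, 9, 10, 5, 4, 1, 13]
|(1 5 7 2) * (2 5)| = |(1 2)(5 7)| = 2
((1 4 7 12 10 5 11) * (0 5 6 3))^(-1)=(0 3 6 10 12 7 4 1 11 5)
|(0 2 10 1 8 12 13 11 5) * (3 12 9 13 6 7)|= 36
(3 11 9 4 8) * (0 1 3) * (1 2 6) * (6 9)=(0 2 9 4 8)(1 3 11 6)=[2, 3, 9, 11, 8, 5, 1, 7, 0, 4, 10, 6]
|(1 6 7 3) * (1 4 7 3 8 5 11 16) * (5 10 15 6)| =28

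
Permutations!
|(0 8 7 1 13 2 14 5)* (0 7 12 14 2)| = 8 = |(0 8 12 14 5 7 1 13)|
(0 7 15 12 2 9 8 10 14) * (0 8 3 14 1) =(0 7 15 12 2 9 3 14 8 10 1) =[7, 0, 9, 14, 4, 5, 6, 15, 10, 3, 1, 11, 2, 13, 8, 12]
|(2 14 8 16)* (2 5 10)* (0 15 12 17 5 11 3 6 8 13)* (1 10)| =|(0 15 12 17 5 1 10 2 14 13)(3 6 8 16 11)| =10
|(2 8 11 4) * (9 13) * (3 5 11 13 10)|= 9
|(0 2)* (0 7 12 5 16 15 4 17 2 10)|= 8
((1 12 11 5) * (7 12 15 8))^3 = (1 7 5 8 11 15 12)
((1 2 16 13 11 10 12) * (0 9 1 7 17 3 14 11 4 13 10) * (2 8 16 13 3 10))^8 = (17)(0 3 2 1 11 4 16 9 14 13 8)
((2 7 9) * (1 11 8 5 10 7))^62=(1 9 10 8)(2 7 5 11)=((1 11 8 5 10 7 9 2))^62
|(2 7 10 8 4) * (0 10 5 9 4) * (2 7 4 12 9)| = 12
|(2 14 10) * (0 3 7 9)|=12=|(0 3 7 9)(2 14 10)|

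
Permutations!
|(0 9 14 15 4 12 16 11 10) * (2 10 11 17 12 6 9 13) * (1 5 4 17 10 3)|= 15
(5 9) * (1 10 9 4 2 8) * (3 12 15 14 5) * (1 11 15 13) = [0, 10, 8, 12, 2, 4, 6, 7, 11, 3, 9, 15, 13, 1, 5, 14] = (1 10 9 3 12 13)(2 8 11 15 14 5 4)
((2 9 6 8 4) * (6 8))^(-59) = (2 9 8 4)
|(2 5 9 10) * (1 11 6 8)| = |(1 11 6 8)(2 5 9 10)| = 4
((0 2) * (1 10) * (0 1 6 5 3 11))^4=((0 2 1 10 6 5 3 11))^4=(0 6)(1 3)(2 5)(10 11)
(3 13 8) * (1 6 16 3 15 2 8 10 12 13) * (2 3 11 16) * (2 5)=[0, 6, 8, 1, 4, 2, 5, 7, 15, 9, 12, 16, 13, 10, 14, 3, 11]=(1 6 5 2 8 15 3)(10 12 13)(11 16)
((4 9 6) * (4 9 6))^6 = ((4 6 9))^6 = (9)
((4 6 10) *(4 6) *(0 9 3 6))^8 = (0 6 9 10 3)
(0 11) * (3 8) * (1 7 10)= (0 11)(1 7 10)(3 8)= [11, 7, 2, 8, 4, 5, 6, 10, 3, 9, 1, 0]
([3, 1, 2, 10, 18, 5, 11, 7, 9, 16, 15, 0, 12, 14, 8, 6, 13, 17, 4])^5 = (0 11 6 15 10 3)(4 18)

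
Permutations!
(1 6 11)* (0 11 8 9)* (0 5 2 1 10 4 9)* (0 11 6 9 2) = [6, 9, 1, 3, 2, 0, 8, 7, 11, 5, 4, 10] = (0 6 8 11 10 4 2 1 9 5)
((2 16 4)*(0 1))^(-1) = (0 1)(2 4 16)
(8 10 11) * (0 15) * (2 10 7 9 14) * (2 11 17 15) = (0 2 10 17 15)(7 9 14 11 8) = [2, 1, 10, 3, 4, 5, 6, 9, 7, 14, 17, 8, 12, 13, 11, 0, 16, 15]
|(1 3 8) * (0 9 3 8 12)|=4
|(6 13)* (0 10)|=2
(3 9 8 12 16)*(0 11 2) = (0 11 2)(3 9 8 12 16) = [11, 1, 0, 9, 4, 5, 6, 7, 12, 8, 10, 2, 16, 13, 14, 15, 3]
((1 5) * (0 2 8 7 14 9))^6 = ((0 2 8 7 14 9)(1 5))^6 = (14)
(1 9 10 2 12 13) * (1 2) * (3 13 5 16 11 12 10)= (1 9 3 13 2 10)(5 16 11 12)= [0, 9, 10, 13, 4, 16, 6, 7, 8, 3, 1, 12, 5, 2, 14, 15, 11]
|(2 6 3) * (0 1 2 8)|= |(0 1 2 6 3 8)|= 6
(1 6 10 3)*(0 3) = [3, 6, 2, 1, 4, 5, 10, 7, 8, 9, 0] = (0 3 1 6 10)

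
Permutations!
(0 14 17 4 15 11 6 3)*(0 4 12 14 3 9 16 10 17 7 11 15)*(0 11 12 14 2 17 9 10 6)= (0 3 4 11)(2 17 14 7 12)(6 10 9 16)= [3, 1, 17, 4, 11, 5, 10, 12, 8, 16, 9, 0, 2, 13, 7, 15, 6, 14]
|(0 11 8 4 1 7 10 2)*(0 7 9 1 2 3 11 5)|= 14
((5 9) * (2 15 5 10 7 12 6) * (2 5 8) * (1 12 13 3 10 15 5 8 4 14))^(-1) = ((1 12 6 8 2 5 9 15 4 14)(3 10 7 13))^(-1) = (1 14 4 15 9 5 2 8 6 12)(3 13 7 10)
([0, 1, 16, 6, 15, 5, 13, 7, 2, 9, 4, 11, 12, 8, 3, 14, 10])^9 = [0, 1, 8, 14, 10, 5, 3, 7, 13, 9, 16, 11, 12, 6, 15, 4, 2]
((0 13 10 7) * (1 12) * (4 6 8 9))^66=((0 13 10 7)(1 12)(4 6 8 9))^66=(0 10)(4 8)(6 9)(7 13)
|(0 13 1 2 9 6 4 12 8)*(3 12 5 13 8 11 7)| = |(0 8)(1 2 9 6 4 5 13)(3 12 11 7)| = 28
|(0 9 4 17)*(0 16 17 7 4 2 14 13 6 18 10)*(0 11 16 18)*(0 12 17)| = 12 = |(0 9 2 14 13 6 12 17 18 10 11 16)(4 7)|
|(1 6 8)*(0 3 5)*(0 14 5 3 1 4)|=|(0 1 6 8 4)(5 14)|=10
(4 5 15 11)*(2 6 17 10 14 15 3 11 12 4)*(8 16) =[0, 1, 6, 11, 5, 3, 17, 7, 16, 9, 14, 2, 4, 13, 15, 12, 8, 10] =(2 6 17 10 14 15 12 4 5 3 11)(8 16)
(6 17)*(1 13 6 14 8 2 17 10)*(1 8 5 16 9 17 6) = (1 13)(2 6 10 8)(5 16 9 17 14) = [0, 13, 6, 3, 4, 16, 10, 7, 2, 17, 8, 11, 12, 1, 5, 15, 9, 14]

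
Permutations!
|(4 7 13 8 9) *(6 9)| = 6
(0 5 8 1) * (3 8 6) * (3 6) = (0 5 3 8 1) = [5, 0, 2, 8, 4, 3, 6, 7, 1]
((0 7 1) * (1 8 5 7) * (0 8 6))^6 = (8)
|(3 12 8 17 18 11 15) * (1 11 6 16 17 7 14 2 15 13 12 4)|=|(1 11 13 12 8 7 14 2 15 3 4)(6 16 17 18)|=44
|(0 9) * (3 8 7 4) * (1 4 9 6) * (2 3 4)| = 8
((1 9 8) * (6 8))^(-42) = ((1 9 6 8))^(-42) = (1 6)(8 9)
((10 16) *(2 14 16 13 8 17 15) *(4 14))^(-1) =((2 4 14 16 10 13 8 17 15))^(-1) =(2 15 17 8 13 10 16 14 4)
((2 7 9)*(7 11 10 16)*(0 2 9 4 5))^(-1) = ((0 2 11 10 16 7 4 5))^(-1) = (0 5 4 7 16 10 11 2)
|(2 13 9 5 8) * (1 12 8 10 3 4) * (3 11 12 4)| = 8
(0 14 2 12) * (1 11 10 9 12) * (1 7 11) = (0 14 2 7 11 10 9 12) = [14, 1, 7, 3, 4, 5, 6, 11, 8, 12, 9, 10, 0, 13, 2]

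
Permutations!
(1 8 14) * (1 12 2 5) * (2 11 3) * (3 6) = (1 8 14 12 11 6 3 2 5) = [0, 8, 5, 2, 4, 1, 3, 7, 14, 9, 10, 6, 11, 13, 12]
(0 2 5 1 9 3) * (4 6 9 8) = [2, 8, 5, 0, 6, 1, 9, 7, 4, 3] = (0 2 5 1 8 4 6 9 3)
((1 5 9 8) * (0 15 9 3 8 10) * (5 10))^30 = (0 1 3 9)(5 15 10 8)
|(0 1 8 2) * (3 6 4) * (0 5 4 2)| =15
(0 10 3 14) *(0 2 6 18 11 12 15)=(0 10 3 14 2 6 18 11 12 15)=[10, 1, 6, 14, 4, 5, 18, 7, 8, 9, 3, 12, 15, 13, 2, 0, 16, 17, 11]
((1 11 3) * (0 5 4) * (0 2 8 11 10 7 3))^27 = (0 2)(1 3 7 10)(4 11)(5 8)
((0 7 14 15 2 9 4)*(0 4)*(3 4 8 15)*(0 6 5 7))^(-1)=(2 15 8 4 3 14 7 5 6 9)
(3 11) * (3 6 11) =(6 11) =[0, 1, 2, 3, 4, 5, 11, 7, 8, 9, 10, 6]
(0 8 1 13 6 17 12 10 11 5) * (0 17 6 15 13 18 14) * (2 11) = [8, 18, 11, 3, 4, 17, 6, 7, 1, 9, 2, 5, 10, 15, 0, 13, 16, 12, 14] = (0 8 1 18 14)(2 11 5 17 12 10)(13 15)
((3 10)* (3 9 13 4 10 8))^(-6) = ((3 8)(4 10 9 13))^(-6) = (4 9)(10 13)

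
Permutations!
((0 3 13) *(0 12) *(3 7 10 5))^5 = ((0 7 10 5 3 13 12))^5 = (0 13 5 7 12 3 10)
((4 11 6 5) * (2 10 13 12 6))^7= ((2 10 13 12 6 5 4 11))^7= (2 11 4 5 6 12 13 10)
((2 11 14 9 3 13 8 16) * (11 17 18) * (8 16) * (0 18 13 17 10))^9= (0 2 13 3 14 18 10 16 17 9 11)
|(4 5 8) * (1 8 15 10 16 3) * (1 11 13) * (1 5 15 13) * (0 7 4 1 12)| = 18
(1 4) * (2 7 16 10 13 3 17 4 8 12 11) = (1 8 12 11 2 7 16 10 13 3 17 4) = [0, 8, 7, 17, 1, 5, 6, 16, 12, 9, 13, 2, 11, 3, 14, 15, 10, 4]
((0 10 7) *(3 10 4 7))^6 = ((0 4 7)(3 10))^6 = (10)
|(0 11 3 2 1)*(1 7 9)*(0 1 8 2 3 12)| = 12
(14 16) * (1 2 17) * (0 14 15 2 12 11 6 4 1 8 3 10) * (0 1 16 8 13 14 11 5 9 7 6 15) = [11, 12, 17, 10, 16, 9, 4, 6, 3, 7, 1, 15, 5, 14, 8, 2, 0, 13] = (0 11 15 2 17 13 14 8 3 10 1 12 5 9 7 6 4 16)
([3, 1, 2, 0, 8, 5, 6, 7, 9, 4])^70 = (4 8 9)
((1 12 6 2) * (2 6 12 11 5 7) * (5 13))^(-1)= ((1 11 13 5 7 2))^(-1)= (1 2 7 5 13 11)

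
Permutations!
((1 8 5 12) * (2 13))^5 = (1 8 5 12)(2 13)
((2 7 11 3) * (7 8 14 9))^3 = ((2 8 14 9 7 11 3))^3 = (2 9 3 14 11 8 7)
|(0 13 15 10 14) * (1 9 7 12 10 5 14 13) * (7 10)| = 8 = |(0 1 9 10 13 15 5 14)(7 12)|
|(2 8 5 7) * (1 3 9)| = |(1 3 9)(2 8 5 7)| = 12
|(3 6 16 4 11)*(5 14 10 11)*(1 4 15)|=10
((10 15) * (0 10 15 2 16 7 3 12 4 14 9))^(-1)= ((0 10 2 16 7 3 12 4 14 9))^(-1)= (0 9 14 4 12 3 7 16 2 10)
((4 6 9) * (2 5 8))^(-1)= (2 8 5)(4 9 6)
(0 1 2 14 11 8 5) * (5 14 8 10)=(0 1 2 8 14 11 10 5)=[1, 2, 8, 3, 4, 0, 6, 7, 14, 9, 5, 10, 12, 13, 11]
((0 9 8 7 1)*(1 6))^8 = ((0 9 8 7 6 1))^8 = (0 8 6)(1 9 7)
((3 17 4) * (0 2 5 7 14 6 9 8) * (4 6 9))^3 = ((0 2 5 7 14 9 8)(3 17 6 4))^3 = (0 7 8 5 9 2 14)(3 4 6 17)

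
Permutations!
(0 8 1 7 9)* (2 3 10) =(0 8 1 7 9)(2 3 10) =[8, 7, 3, 10, 4, 5, 6, 9, 1, 0, 2]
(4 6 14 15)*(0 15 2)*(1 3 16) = [15, 3, 0, 16, 6, 5, 14, 7, 8, 9, 10, 11, 12, 13, 2, 4, 1] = (0 15 4 6 14 2)(1 3 16)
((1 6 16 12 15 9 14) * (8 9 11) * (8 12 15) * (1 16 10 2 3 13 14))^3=((1 6 10 2 3 13 14 16 15 11 12 8 9))^3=(1 2 14 11 9 10 13 15 8 6 3 16 12)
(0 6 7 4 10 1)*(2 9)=(0 6 7 4 10 1)(2 9)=[6, 0, 9, 3, 10, 5, 7, 4, 8, 2, 1]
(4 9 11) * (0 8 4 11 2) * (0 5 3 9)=(11)(0 8 4)(2 5 3 9)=[8, 1, 5, 9, 0, 3, 6, 7, 4, 2, 10, 11]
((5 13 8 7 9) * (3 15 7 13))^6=(3 15 7 9 5)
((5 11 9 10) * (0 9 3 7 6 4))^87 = (0 7 5)(3 10 4)(6 11 9)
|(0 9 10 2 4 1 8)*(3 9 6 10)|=14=|(0 6 10 2 4 1 8)(3 9)|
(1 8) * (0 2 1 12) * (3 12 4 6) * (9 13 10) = (0 2 1 8 4 6 3 12)(9 13 10) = [2, 8, 1, 12, 6, 5, 3, 7, 4, 13, 9, 11, 0, 10]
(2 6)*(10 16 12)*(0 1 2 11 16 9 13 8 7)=[1, 2, 6, 3, 4, 5, 11, 0, 7, 13, 9, 16, 10, 8, 14, 15, 12]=(0 1 2 6 11 16 12 10 9 13 8 7)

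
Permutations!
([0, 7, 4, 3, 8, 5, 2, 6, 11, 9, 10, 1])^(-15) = (1 11 8 4 2 6 7)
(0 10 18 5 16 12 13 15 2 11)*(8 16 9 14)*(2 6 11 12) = (0 10 18 5 9 14 8 16 2 12 13 15 6 11) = [10, 1, 12, 3, 4, 9, 11, 7, 16, 14, 18, 0, 13, 15, 8, 6, 2, 17, 5]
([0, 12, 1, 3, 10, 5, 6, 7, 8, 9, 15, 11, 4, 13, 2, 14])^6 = (1 2 14 15 10 4 12)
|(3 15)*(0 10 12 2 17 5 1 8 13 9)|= 10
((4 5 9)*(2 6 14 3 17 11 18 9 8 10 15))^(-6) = ((2 6 14 3 17 11 18 9 4 5 8 10 15))^(-6) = (2 9 6 4 14 5 3 8 17 10 11 15 18)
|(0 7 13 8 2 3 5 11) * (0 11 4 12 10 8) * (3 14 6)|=9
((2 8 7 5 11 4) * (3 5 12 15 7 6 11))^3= (15)(2 11 8 4 6)(3 5)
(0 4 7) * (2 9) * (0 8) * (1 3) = (0 4 7 8)(1 3)(2 9) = [4, 3, 9, 1, 7, 5, 6, 8, 0, 2]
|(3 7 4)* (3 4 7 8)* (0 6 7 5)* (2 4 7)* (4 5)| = |(0 6 2 5)(3 8)(4 7)| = 4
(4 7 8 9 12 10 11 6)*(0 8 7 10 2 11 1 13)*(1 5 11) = (0 8 9 12 2 1 13)(4 10 5 11 6) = [8, 13, 1, 3, 10, 11, 4, 7, 9, 12, 5, 6, 2, 0]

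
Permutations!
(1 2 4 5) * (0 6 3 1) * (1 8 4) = (0 6 3 8 4 5)(1 2) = [6, 2, 1, 8, 5, 0, 3, 7, 4]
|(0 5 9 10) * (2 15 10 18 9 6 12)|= |(0 5 6 12 2 15 10)(9 18)|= 14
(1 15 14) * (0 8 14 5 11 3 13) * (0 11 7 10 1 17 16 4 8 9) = (0 9)(1 15 5 7 10)(3 13 11)(4 8 14 17 16) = [9, 15, 2, 13, 8, 7, 6, 10, 14, 0, 1, 3, 12, 11, 17, 5, 4, 16]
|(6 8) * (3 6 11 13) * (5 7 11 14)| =8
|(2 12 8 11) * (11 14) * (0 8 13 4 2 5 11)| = |(0 8 14)(2 12 13 4)(5 11)| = 12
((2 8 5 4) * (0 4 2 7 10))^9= ((0 4 7 10)(2 8 5))^9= (0 4 7 10)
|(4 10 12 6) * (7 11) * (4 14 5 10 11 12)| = 8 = |(4 11 7 12 6 14 5 10)|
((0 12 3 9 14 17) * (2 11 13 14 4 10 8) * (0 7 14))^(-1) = (0 13 11 2 8 10 4 9 3 12)(7 17 14)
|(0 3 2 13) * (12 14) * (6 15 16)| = 12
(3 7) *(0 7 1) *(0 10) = (0 7 3 1 10) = [7, 10, 2, 1, 4, 5, 6, 3, 8, 9, 0]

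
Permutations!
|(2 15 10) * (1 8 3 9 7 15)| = 8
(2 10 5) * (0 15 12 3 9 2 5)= (0 15 12 3 9 2 10)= [15, 1, 10, 9, 4, 5, 6, 7, 8, 2, 0, 11, 3, 13, 14, 12]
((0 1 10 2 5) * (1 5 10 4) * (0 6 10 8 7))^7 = (10)(1 4)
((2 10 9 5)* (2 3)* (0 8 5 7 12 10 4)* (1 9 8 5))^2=((0 5 3 2 4)(1 9 7 12 10 8))^2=(0 3 4 5 2)(1 7 10)(8 9 12)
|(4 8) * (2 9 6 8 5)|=|(2 9 6 8 4 5)|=6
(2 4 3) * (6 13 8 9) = (2 4 3)(6 13 8 9) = [0, 1, 4, 2, 3, 5, 13, 7, 9, 6, 10, 11, 12, 8]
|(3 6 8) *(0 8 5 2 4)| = 7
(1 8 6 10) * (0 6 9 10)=(0 6)(1 8 9 10)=[6, 8, 2, 3, 4, 5, 0, 7, 9, 10, 1]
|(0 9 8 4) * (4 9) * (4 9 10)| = 5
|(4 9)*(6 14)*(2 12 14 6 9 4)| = |(2 12 14 9)| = 4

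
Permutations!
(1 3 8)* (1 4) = (1 3 8 4) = [0, 3, 2, 8, 1, 5, 6, 7, 4]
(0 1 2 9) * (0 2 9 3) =(0 1 9 2 3) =[1, 9, 3, 0, 4, 5, 6, 7, 8, 2]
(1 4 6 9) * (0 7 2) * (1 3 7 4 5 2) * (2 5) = [4, 2, 0, 7, 6, 5, 9, 1, 8, 3] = (0 4 6 9 3 7 1 2)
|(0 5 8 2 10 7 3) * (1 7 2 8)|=10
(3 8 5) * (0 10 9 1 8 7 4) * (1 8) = (0 10 9 8 5 3 7 4) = [10, 1, 2, 7, 0, 3, 6, 4, 5, 8, 9]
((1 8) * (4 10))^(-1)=(1 8)(4 10)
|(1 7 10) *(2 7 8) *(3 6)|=|(1 8 2 7 10)(3 6)|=10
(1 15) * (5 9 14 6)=(1 15)(5 9 14 6)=[0, 15, 2, 3, 4, 9, 5, 7, 8, 14, 10, 11, 12, 13, 6, 1]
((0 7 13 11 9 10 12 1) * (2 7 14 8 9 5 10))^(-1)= (0 1 12 10 5 11 13 7 2 9 8 14)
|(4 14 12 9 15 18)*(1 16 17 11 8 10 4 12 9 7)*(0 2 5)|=39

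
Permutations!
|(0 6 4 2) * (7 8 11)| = 12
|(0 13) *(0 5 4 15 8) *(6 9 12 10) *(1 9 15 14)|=12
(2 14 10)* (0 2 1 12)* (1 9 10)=(0 2 14 1 12)(9 10)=[2, 12, 14, 3, 4, 5, 6, 7, 8, 10, 9, 11, 0, 13, 1]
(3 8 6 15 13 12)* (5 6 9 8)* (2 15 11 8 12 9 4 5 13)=(2 15)(3 13 9 12)(4 5 6 11 8)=[0, 1, 15, 13, 5, 6, 11, 7, 4, 12, 10, 8, 3, 9, 14, 2]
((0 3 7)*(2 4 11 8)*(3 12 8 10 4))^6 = ((0 12 8 2 3 7)(4 11 10))^6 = (12)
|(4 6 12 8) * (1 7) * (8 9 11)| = 6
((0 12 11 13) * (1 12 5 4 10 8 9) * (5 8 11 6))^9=(0 11 4 6 1 8 13 10 5 12 9)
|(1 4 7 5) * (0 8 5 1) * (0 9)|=12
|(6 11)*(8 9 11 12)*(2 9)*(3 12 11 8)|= |(2 9 8)(3 12)(6 11)|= 6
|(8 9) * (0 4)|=2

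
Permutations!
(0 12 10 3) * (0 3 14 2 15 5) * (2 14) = (0 12 10 2 15 5) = [12, 1, 15, 3, 4, 0, 6, 7, 8, 9, 2, 11, 10, 13, 14, 5]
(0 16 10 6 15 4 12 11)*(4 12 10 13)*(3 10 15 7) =[16, 1, 2, 10, 15, 5, 7, 3, 8, 9, 6, 0, 11, 4, 14, 12, 13] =(0 16 13 4 15 12 11)(3 10 6 7)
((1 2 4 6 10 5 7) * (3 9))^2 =(1 4 10 7 2 6 5)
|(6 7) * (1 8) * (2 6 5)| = 4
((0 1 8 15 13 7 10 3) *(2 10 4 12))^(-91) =(0 2 7 8 3 12 13 1 10 4 15)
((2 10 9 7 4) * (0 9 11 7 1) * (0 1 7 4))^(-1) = ((0 9 7)(2 10 11 4))^(-1) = (0 7 9)(2 4 11 10)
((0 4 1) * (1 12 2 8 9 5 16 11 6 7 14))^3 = (0 2 5 6 1 12 9 11 14 4 8 16 7)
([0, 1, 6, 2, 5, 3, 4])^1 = (2 6 4 5 3)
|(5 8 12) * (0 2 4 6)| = 12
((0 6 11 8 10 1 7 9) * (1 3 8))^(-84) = ((0 6 11 1 7 9)(3 8 10))^(-84) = (11)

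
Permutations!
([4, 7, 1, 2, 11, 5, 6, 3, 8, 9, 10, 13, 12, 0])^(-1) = (0 13 11 4)(1 2 3 7)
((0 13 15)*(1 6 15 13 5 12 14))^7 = ((0 5 12 14 1 6 15))^7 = (15)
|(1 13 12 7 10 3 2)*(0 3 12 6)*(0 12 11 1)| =|(0 3 2)(1 13 6 12 7 10 11)| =21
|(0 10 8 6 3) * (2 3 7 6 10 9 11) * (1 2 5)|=14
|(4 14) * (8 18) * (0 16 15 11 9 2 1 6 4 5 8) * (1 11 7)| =33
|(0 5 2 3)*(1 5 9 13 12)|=|(0 9 13 12 1 5 2 3)|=8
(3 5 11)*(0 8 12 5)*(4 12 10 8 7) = [7, 1, 2, 0, 12, 11, 6, 4, 10, 9, 8, 3, 5] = (0 7 4 12 5 11 3)(8 10)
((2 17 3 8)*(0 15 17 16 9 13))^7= (0 9 2 3 15 13 16 8 17)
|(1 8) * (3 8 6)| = 4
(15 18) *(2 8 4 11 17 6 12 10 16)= (2 8 4 11 17 6 12 10 16)(15 18)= [0, 1, 8, 3, 11, 5, 12, 7, 4, 9, 16, 17, 10, 13, 14, 18, 2, 6, 15]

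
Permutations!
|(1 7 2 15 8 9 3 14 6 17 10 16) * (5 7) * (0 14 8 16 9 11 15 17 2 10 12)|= 30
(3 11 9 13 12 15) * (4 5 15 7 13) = (3 11 9 4 5 15)(7 13 12) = [0, 1, 2, 11, 5, 15, 6, 13, 8, 4, 10, 9, 7, 12, 14, 3]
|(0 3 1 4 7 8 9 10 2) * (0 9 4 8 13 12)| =24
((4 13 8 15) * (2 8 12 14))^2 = ((2 8 15 4 13 12 14))^2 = (2 15 13 14 8 4 12)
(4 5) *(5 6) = (4 6 5) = [0, 1, 2, 3, 6, 4, 5]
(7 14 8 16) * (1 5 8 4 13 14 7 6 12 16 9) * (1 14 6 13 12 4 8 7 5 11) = [0, 11, 2, 3, 12, 7, 4, 5, 9, 14, 10, 1, 16, 6, 8, 15, 13] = (1 11)(4 12 16 13 6)(5 7)(8 9 14)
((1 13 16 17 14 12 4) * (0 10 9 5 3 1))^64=(0 3 17)(1 14 10)(4 5 16)(9 13 12)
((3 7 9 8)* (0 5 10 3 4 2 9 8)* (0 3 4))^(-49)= (0 9 5 3 10 7 4 8 2)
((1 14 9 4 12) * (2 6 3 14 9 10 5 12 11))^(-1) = (1 12 5 10 14 3 6 2 11 4 9)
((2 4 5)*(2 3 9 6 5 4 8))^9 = ((2 8)(3 9 6 5))^9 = (2 8)(3 9 6 5)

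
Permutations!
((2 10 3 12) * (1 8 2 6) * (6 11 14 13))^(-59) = (1 8 2 10 3 12 11 14 13 6)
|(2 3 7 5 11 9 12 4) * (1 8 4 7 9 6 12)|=|(1 8 4 2 3 9)(5 11 6 12 7)|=30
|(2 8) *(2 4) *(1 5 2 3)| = |(1 5 2 8 4 3)| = 6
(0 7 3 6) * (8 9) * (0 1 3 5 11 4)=[7, 3, 2, 6, 0, 11, 1, 5, 9, 8, 10, 4]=(0 7 5 11 4)(1 3 6)(8 9)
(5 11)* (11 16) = (5 16 11) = [0, 1, 2, 3, 4, 16, 6, 7, 8, 9, 10, 5, 12, 13, 14, 15, 11]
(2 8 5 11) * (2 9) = (2 8 5 11 9) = [0, 1, 8, 3, 4, 11, 6, 7, 5, 2, 10, 9]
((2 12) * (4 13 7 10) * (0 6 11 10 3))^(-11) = (0 13 11 3 4 6 7 10)(2 12)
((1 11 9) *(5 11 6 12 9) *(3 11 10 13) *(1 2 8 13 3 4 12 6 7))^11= (1 7)(2 9 12 4 13 8)(3 10 5 11)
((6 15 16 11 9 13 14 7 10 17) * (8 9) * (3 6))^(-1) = (3 17 10 7 14 13 9 8 11 16 15 6)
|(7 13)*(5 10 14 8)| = 4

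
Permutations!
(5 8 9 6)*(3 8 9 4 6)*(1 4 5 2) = (1 4 6 2)(3 8 5 9) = [0, 4, 1, 8, 6, 9, 2, 7, 5, 3]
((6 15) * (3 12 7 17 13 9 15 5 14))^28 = (3 5 15 13 7)(6 9 17 12 14)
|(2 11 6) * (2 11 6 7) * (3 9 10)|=|(2 6 11 7)(3 9 10)|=12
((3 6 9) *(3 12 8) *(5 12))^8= (3 9 12)(5 8 6)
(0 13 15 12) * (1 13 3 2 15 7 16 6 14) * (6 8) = (0 3 2 15 12)(1 13 7 16 8 6 14) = [3, 13, 15, 2, 4, 5, 14, 16, 6, 9, 10, 11, 0, 7, 1, 12, 8]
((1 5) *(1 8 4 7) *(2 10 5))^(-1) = ((1 2 10 5 8 4 7))^(-1) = (1 7 4 8 5 10 2)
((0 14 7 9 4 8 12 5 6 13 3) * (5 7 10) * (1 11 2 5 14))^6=(14)(0 13 5 11)(1 3 6 2)(4 8 12 7 9)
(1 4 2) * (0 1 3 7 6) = (0 1 4 2 3 7 6) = [1, 4, 3, 7, 2, 5, 0, 6]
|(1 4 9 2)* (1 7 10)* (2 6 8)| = 8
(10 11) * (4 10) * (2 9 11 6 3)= [0, 1, 9, 2, 10, 5, 3, 7, 8, 11, 6, 4]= (2 9 11 4 10 6 3)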